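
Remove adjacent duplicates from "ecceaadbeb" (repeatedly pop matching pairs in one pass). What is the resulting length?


Input: ecceaadbeb
Stack-based adjacent duplicate removal:
  Read 'e': push. Stack: e
  Read 'c': push. Stack: ec
  Read 'c': matches stack top 'c' => pop. Stack: e
  Read 'e': matches stack top 'e' => pop. Stack: (empty)
  Read 'a': push. Stack: a
  Read 'a': matches stack top 'a' => pop. Stack: (empty)
  Read 'd': push. Stack: d
  Read 'b': push. Stack: db
  Read 'e': push. Stack: dbe
  Read 'b': push. Stack: dbeb
Final stack: "dbeb" (length 4)

4


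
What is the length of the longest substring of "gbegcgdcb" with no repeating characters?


Input: "gbegcgdcb"
Sliding window (track last position of each char):
  Position 0 ('g'): window [0,0] length 1 -- new best
  Position 1 ('b'): window [0,1] length 2 -- new best
  Position 2 ('e'): window [0,2] length 3 -- new best
  Position 3 ('g'): repeat (last at 0), move window start to 1
  Position 3 ('g'): window [1,3] length 3
  Position 4 ('c'): window [1,4] length 4 -- new best
  Position 5 ('g'): repeat (last at 3), move window start to 4
  Position 5 ('g'): window [4,5] length 2
  Position 6 ('d'): window [4,6] length 3
  Position 7 ('c'): repeat (last at 4), move window start to 5
  Position 7 ('c'): window [5,7] length 3
  Position 8 ('b'): window [5,8] length 4
Longest substring with no repeats: "begc" with length 4

4


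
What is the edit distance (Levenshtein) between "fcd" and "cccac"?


Computing edit distance: "fcd" -> "cccac"
DP table:
           c    c    c    a    c
      0    1    2    3    4    5
  f   1    1    2    3    4    5
  c   2    1    1    2    3    4
  d   3    2    2    2    3    4
Edit distance = dp[3][5] = 4

4


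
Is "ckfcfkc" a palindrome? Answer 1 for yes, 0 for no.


Input: ckfcfkc
Reversed: ckfcfkc
  Compare pos 0 ('c') with pos 6 ('c'): match
  Compare pos 1 ('k') with pos 5 ('k'): match
  Compare pos 2 ('f') with pos 4 ('f'): match
Result: palindrome

1


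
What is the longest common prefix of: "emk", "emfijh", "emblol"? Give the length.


Words: emk, emfijh, emblol
  Position 0: all 'e' => match
  Position 1: all 'm' => match
  Position 2: ('k', 'f', 'b') => mismatch, stop
LCP = "em" (length 2)

2


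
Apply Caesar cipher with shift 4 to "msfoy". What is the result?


Caesar cipher: shift "msfoy" by 4
  'm' (pos 12) + 4 = pos 16 = 'q'
  's' (pos 18) + 4 = pos 22 = 'w'
  'f' (pos 5) + 4 = pos 9 = 'j'
  'o' (pos 14) + 4 = pos 18 = 's'
  'y' (pos 24) + 4 = pos 2 = 'c'
Result: qwjsc

qwjsc


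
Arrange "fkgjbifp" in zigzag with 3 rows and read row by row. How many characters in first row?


Zigzag "fkgjbifp" into 3 rows:
Placing characters:
  'f' => row 0
  'k' => row 1
  'g' => row 2
  'j' => row 1
  'b' => row 0
  'i' => row 1
  'f' => row 2
  'p' => row 1
Rows:
  Row 0: "fb"
  Row 1: "kjip"
  Row 2: "gf"
First row length: 2

2


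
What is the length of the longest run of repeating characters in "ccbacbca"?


Input: "ccbacbca"
Scanning for longest run:
  Position 1 ('c'): continues run of 'c', length=2
  Position 2 ('b'): new char, reset run to 1
  Position 3 ('a'): new char, reset run to 1
  Position 4 ('c'): new char, reset run to 1
  Position 5 ('b'): new char, reset run to 1
  Position 6 ('c'): new char, reset run to 1
  Position 7 ('a'): new char, reset run to 1
Longest run: 'c' with length 2

2


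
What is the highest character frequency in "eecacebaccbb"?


Input: eecacebaccbb
Character counts:
  'a': 2
  'b': 3
  'c': 4
  'e': 3
Maximum frequency: 4

4


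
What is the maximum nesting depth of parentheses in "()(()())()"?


Input: "()(()())()"
Tracking depth:
  Position 0 '(': depth becomes 1
  Position 1 ')': depth becomes 0
  Position 2 '(': depth becomes 1
  Position 3 '(': depth becomes 2
  Position 4 ')': depth becomes 1
  Position 5 '(': depth becomes 2
  Position 6 ')': depth becomes 1
  Position 7 ')': depth becomes 0
  Position 8 '(': depth becomes 1
  Position 9 ')': depth becomes 0
Maximum depth reached: 2

2


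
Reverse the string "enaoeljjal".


Input: enaoeljjal
Reading characters right to left:
  Position 9: 'l'
  Position 8: 'a'
  Position 7: 'j'
  Position 6: 'j'
  Position 5: 'l'
  Position 4: 'e'
  Position 3: 'o'
  Position 2: 'a'
  Position 1: 'n'
  Position 0: 'e'
Reversed: lajjleoane

lajjleoane


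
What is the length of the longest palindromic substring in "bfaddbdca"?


Input: "bfaddbdca"
Checking substrings for palindromes:
  [4:7] "dbd" (len 3) => palindrome
  [3:5] "dd" (len 2) => palindrome
Longest palindromic substring: "dbd" with length 3

3


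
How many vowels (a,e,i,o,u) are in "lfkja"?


Input: lfkja
Checking each character:
  'l' at position 0: consonant
  'f' at position 1: consonant
  'k' at position 2: consonant
  'j' at position 3: consonant
  'a' at position 4: vowel (running total: 1)
Total vowels: 1

1


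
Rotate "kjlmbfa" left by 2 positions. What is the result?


Input: "kjlmbfa", rotate left by 2
First 2 characters: "kj"
Remaining characters: "lmbfa"
Concatenate remaining + first: "lmbfa" + "kj" = "lmbfakj"

lmbfakj


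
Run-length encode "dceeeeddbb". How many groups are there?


Input: dceeeeddbb
Scanning for consecutive runs:
  Group 1: 'd' x 1 (positions 0-0)
  Group 2: 'c' x 1 (positions 1-1)
  Group 3: 'e' x 4 (positions 2-5)
  Group 4: 'd' x 2 (positions 6-7)
  Group 5: 'b' x 2 (positions 8-9)
Total groups: 5

5


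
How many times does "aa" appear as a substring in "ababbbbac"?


Searching for "aa" in "ababbbbac"
Scanning each position:
  Position 0: "ab" => no
  Position 1: "ba" => no
  Position 2: "ab" => no
  Position 3: "bb" => no
  Position 4: "bb" => no
  Position 5: "bb" => no
  Position 6: "ba" => no
  Position 7: "ac" => no
Total occurrences: 0

0


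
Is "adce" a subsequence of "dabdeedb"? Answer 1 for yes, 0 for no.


Check if "adce" is a subsequence of "dabdeedb"
Greedy scan:
  Position 0 ('d'): no match needed
  Position 1 ('a'): matches sub[0] = 'a'
  Position 2 ('b'): no match needed
  Position 3 ('d'): matches sub[1] = 'd'
  Position 4 ('e'): no match needed
  Position 5 ('e'): no match needed
  Position 6 ('d'): no match needed
  Position 7 ('b'): no match needed
Only matched 2/4 characters => not a subsequence

0


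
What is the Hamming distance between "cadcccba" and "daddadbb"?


Comparing "cadcccba" and "daddadbb" position by position:
  Position 0: 'c' vs 'd' => differ
  Position 1: 'a' vs 'a' => same
  Position 2: 'd' vs 'd' => same
  Position 3: 'c' vs 'd' => differ
  Position 4: 'c' vs 'a' => differ
  Position 5: 'c' vs 'd' => differ
  Position 6: 'b' vs 'b' => same
  Position 7: 'a' vs 'b' => differ
Total differences (Hamming distance): 5

5


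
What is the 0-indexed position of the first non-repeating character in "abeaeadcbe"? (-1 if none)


Input: abeaeadcbe
Character frequencies:
  'a': 3
  'b': 2
  'c': 1
  'd': 1
  'e': 3
Scanning left to right for freq == 1:
  Position 0 ('a'): freq=3, skip
  Position 1 ('b'): freq=2, skip
  Position 2 ('e'): freq=3, skip
  Position 3 ('a'): freq=3, skip
  Position 4 ('e'): freq=3, skip
  Position 5 ('a'): freq=3, skip
  Position 6 ('d'): unique! => answer = 6

6


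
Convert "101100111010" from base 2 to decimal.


Input: "101100111010" in base 2
Positional expansion:
  Digit '1' (value 1) x 2^11 = 2048
  Digit '0' (value 0) x 2^10 = 0
  Digit '1' (value 1) x 2^9 = 512
  Digit '1' (value 1) x 2^8 = 256
  Digit '0' (value 0) x 2^7 = 0
  Digit '0' (value 0) x 2^6 = 0
  Digit '1' (value 1) x 2^5 = 32
  Digit '1' (value 1) x 2^4 = 16
  Digit '1' (value 1) x 2^3 = 8
  Digit '0' (value 0) x 2^2 = 0
  Digit '1' (value 1) x 2^1 = 2
  Digit '0' (value 0) x 2^0 = 0
Sum = 2874

2874


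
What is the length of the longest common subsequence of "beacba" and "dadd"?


LCS of "beacba" and "dadd"
DP table:
           d    a    d    d
      0    0    0    0    0
  b   0    0    0    0    0
  e   0    0    0    0    0
  a   0    0    1    1    1
  c   0    0    1    1    1
  b   0    0    1    1    1
  a   0    0    1    1    1
LCS length = dp[6][4] = 1

1


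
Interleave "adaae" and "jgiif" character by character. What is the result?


Interleaving "adaae" and "jgiif":
  Position 0: 'a' from first, 'j' from second => "aj"
  Position 1: 'd' from first, 'g' from second => "dg"
  Position 2: 'a' from first, 'i' from second => "ai"
  Position 3: 'a' from first, 'i' from second => "ai"
  Position 4: 'e' from first, 'f' from second => "ef"
Result: ajdgaiaief

ajdgaiaief


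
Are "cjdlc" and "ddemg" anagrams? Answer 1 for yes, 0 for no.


Strings: "cjdlc", "ddemg"
Sorted first:  ccdjl
Sorted second: ddegm
Differ at position 0: 'c' vs 'd' => not anagrams

0


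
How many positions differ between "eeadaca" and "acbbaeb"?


Comparing "eeadaca" and "acbbaeb" position by position:
  Position 0: 'e' vs 'a' => DIFFER
  Position 1: 'e' vs 'c' => DIFFER
  Position 2: 'a' vs 'b' => DIFFER
  Position 3: 'd' vs 'b' => DIFFER
  Position 4: 'a' vs 'a' => same
  Position 5: 'c' vs 'e' => DIFFER
  Position 6: 'a' vs 'b' => DIFFER
Positions that differ: 6

6


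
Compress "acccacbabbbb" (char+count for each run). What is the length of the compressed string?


Input: acccacbabbbb
Runs:
  'a' x 1 => "a1"
  'c' x 3 => "c3"
  'a' x 1 => "a1"
  'c' x 1 => "c1"
  'b' x 1 => "b1"
  'a' x 1 => "a1"
  'b' x 4 => "b4"
Compressed: "a1c3a1c1b1a1b4"
Compressed length: 14

14


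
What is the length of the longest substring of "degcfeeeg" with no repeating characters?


Input: "degcfeeeg"
Sliding window (track last position of each char):
  Position 0 ('d'): window [0,0] length 1 -- new best
  Position 1 ('e'): window [0,1] length 2 -- new best
  Position 2 ('g'): window [0,2] length 3 -- new best
  Position 3 ('c'): window [0,3] length 4 -- new best
  Position 4 ('f'): window [0,4] length 5 -- new best
  Position 5 ('e'): repeat (last at 1), move window start to 2
  Position 5 ('e'): window [2,5] length 4
  Position 6 ('e'): repeat (last at 5), move window start to 6
  Position 6 ('e'): window [6,6] length 1
  Position 7 ('e'): repeat (last at 6), move window start to 7
  Position 7 ('e'): window [7,7] length 1
  Position 8 ('g'): window [7,8] length 2
Longest substring with no repeats: "degcf" with length 5

5


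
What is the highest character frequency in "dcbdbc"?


Input: dcbdbc
Character counts:
  'b': 2
  'c': 2
  'd': 2
Maximum frequency: 2

2


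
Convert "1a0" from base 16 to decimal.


Input: "1a0" in base 16
Positional expansion:
  Digit '1' (value 1) x 16^2 = 256
  Digit 'a' (value 10) x 16^1 = 160
  Digit '0' (value 0) x 16^0 = 0
Sum = 416

416


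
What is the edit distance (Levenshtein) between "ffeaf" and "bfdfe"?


Computing edit distance: "ffeaf" -> "bfdfe"
DP table:
           b    f    d    f    e
      0    1    2    3    4    5
  f   1    1    1    2    3    4
  f   2    2    1    2    2    3
  e   3    3    2    2    3    2
  a   4    4    3    3    3    3
  f   5    5    4    4    3    4
Edit distance = dp[5][5] = 4

4


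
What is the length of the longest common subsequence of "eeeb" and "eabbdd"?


LCS of "eeeb" and "eabbdd"
DP table:
           e    a    b    b    d    d
      0    0    0    0    0    0    0
  e   0    1    1    1    1    1    1
  e   0    1    1    1    1    1    1
  e   0    1    1    1    1    1    1
  b   0    1    1    2    2    2    2
LCS length = dp[4][6] = 2

2


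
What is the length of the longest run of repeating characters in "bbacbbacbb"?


Input: "bbacbbacbb"
Scanning for longest run:
  Position 1 ('b'): continues run of 'b', length=2
  Position 2 ('a'): new char, reset run to 1
  Position 3 ('c'): new char, reset run to 1
  Position 4 ('b'): new char, reset run to 1
  Position 5 ('b'): continues run of 'b', length=2
  Position 6 ('a'): new char, reset run to 1
  Position 7 ('c'): new char, reset run to 1
  Position 8 ('b'): new char, reset run to 1
  Position 9 ('b'): continues run of 'b', length=2
Longest run: 'b' with length 2

2


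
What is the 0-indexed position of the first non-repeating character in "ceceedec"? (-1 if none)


Input: ceceedec
Character frequencies:
  'c': 3
  'd': 1
  'e': 4
Scanning left to right for freq == 1:
  Position 0 ('c'): freq=3, skip
  Position 1 ('e'): freq=4, skip
  Position 2 ('c'): freq=3, skip
  Position 3 ('e'): freq=4, skip
  Position 4 ('e'): freq=4, skip
  Position 5 ('d'): unique! => answer = 5

5


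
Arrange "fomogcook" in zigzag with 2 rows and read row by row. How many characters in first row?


Zigzag "fomogcook" into 2 rows:
Placing characters:
  'f' => row 0
  'o' => row 1
  'm' => row 0
  'o' => row 1
  'g' => row 0
  'c' => row 1
  'o' => row 0
  'o' => row 1
  'k' => row 0
Rows:
  Row 0: "fmgok"
  Row 1: "ooco"
First row length: 5

5


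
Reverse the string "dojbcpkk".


Input: dojbcpkk
Reading characters right to left:
  Position 7: 'k'
  Position 6: 'k'
  Position 5: 'p'
  Position 4: 'c'
  Position 3: 'b'
  Position 2: 'j'
  Position 1: 'o'
  Position 0: 'd'
Reversed: kkpcbjod

kkpcbjod


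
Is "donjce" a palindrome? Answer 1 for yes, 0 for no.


Input: donjce
Reversed: ecjnod
  Compare pos 0 ('d') with pos 5 ('e'): MISMATCH
  Compare pos 1 ('o') with pos 4 ('c'): MISMATCH
  Compare pos 2 ('n') with pos 3 ('j'): MISMATCH
Result: not a palindrome

0


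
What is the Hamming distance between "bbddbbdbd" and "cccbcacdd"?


Comparing "bbddbbdbd" and "cccbcacdd" position by position:
  Position 0: 'b' vs 'c' => differ
  Position 1: 'b' vs 'c' => differ
  Position 2: 'd' vs 'c' => differ
  Position 3: 'd' vs 'b' => differ
  Position 4: 'b' vs 'c' => differ
  Position 5: 'b' vs 'a' => differ
  Position 6: 'd' vs 'c' => differ
  Position 7: 'b' vs 'd' => differ
  Position 8: 'd' vs 'd' => same
Total differences (Hamming distance): 8

8


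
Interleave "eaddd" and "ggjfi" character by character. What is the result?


Interleaving "eaddd" and "ggjfi":
  Position 0: 'e' from first, 'g' from second => "eg"
  Position 1: 'a' from first, 'g' from second => "ag"
  Position 2: 'd' from first, 'j' from second => "dj"
  Position 3: 'd' from first, 'f' from second => "df"
  Position 4: 'd' from first, 'i' from second => "di"
Result: egagdjdfdi

egagdjdfdi


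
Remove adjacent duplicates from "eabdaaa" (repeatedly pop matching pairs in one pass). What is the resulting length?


Input: eabdaaa
Stack-based adjacent duplicate removal:
  Read 'e': push. Stack: e
  Read 'a': push. Stack: ea
  Read 'b': push. Stack: eab
  Read 'd': push. Stack: eabd
  Read 'a': push. Stack: eabda
  Read 'a': matches stack top 'a' => pop. Stack: eabd
  Read 'a': push. Stack: eabda
Final stack: "eabda" (length 5)

5


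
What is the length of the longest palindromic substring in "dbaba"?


Input: "dbaba"
Checking substrings for palindromes:
  [1:4] "bab" (len 3) => palindrome
  [2:5] "aba" (len 3) => palindrome
Longest palindromic substring: "bab" with length 3

3


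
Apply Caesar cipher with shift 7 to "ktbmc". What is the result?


Caesar cipher: shift "ktbmc" by 7
  'k' (pos 10) + 7 = pos 17 = 'r'
  't' (pos 19) + 7 = pos 0 = 'a'
  'b' (pos 1) + 7 = pos 8 = 'i'
  'm' (pos 12) + 7 = pos 19 = 't'
  'c' (pos 2) + 7 = pos 9 = 'j'
Result: raitj

raitj


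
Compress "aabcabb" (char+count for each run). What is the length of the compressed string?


Input: aabcabb
Runs:
  'a' x 2 => "a2"
  'b' x 1 => "b1"
  'c' x 1 => "c1"
  'a' x 1 => "a1"
  'b' x 2 => "b2"
Compressed: "a2b1c1a1b2"
Compressed length: 10

10


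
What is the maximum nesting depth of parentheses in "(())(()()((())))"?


Input: "(())(()()((())))"
Tracking depth:
  Position 0 '(': depth becomes 1
  Position 1 '(': depth becomes 2
  Position 2 ')': depth becomes 1
  Position 3 ')': depth becomes 0
  Position 4 '(': depth becomes 1
  Position 5 '(': depth becomes 2
  Position 6 ')': depth becomes 1
  Position 7 '(': depth becomes 2
  Position 8 ')': depth becomes 1
  Position 9 '(': depth becomes 2
  Position 10 '(': depth becomes 3
  Position 11 '(': depth becomes 4
  Position 12 ')': depth becomes 3
  Position 13 ')': depth becomes 2
  Position 14 ')': depth becomes 1
  Position 15 ')': depth becomes 0
Maximum depth reached: 4

4


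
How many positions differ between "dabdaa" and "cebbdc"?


Comparing "dabdaa" and "cebbdc" position by position:
  Position 0: 'd' vs 'c' => DIFFER
  Position 1: 'a' vs 'e' => DIFFER
  Position 2: 'b' vs 'b' => same
  Position 3: 'd' vs 'b' => DIFFER
  Position 4: 'a' vs 'd' => DIFFER
  Position 5: 'a' vs 'c' => DIFFER
Positions that differ: 5

5


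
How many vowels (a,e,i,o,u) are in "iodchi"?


Input: iodchi
Checking each character:
  'i' at position 0: vowel (running total: 1)
  'o' at position 1: vowel (running total: 2)
  'd' at position 2: consonant
  'c' at position 3: consonant
  'h' at position 4: consonant
  'i' at position 5: vowel (running total: 3)
Total vowels: 3

3


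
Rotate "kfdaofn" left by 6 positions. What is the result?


Input: "kfdaofn", rotate left by 6
First 6 characters: "kfdaof"
Remaining characters: "n"
Concatenate remaining + first: "n" + "kfdaof" = "nkfdaof"

nkfdaof


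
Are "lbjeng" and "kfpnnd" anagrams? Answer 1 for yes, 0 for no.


Strings: "lbjeng", "kfpnnd"
Sorted first:  begjln
Sorted second: dfknnp
Differ at position 0: 'b' vs 'd' => not anagrams

0


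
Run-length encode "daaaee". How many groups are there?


Input: daaaee
Scanning for consecutive runs:
  Group 1: 'd' x 1 (positions 0-0)
  Group 2: 'a' x 3 (positions 1-3)
  Group 3: 'e' x 2 (positions 4-5)
Total groups: 3

3


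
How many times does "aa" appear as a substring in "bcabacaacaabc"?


Searching for "aa" in "bcabacaacaabc"
Scanning each position:
  Position 0: "bc" => no
  Position 1: "ca" => no
  Position 2: "ab" => no
  Position 3: "ba" => no
  Position 4: "ac" => no
  Position 5: "ca" => no
  Position 6: "aa" => MATCH
  Position 7: "ac" => no
  Position 8: "ca" => no
  Position 9: "aa" => MATCH
  Position 10: "ab" => no
  Position 11: "bc" => no
Total occurrences: 2

2


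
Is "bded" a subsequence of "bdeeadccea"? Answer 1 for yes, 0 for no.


Check if "bded" is a subsequence of "bdeeadccea"
Greedy scan:
  Position 0 ('b'): matches sub[0] = 'b'
  Position 1 ('d'): matches sub[1] = 'd'
  Position 2 ('e'): matches sub[2] = 'e'
  Position 3 ('e'): no match needed
  Position 4 ('a'): no match needed
  Position 5 ('d'): matches sub[3] = 'd'
  Position 6 ('c'): no match needed
  Position 7 ('c'): no match needed
  Position 8 ('e'): no match needed
  Position 9 ('a'): no match needed
All 4 characters matched => is a subsequence

1


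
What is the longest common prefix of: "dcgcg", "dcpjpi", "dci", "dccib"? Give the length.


Words: dcgcg, dcpjpi, dci, dccib
  Position 0: all 'd' => match
  Position 1: all 'c' => match
  Position 2: ('g', 'p', 'i', 'c') => mismatch, stop
LCP = "dc" (length 2)

2


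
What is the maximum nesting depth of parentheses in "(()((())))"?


Input: "(()((())))"
Tracking depth:
  Position 0 '(': depth becomes 1
  Position 1 '(': depth becomes 2
  Position 2 ')': depth becomes 1
  Position 3 '(': depth becomes 2
  Position 4 '(': depth becomes 3
  Position 5 '(': depth becomes 4
  Position 6 ')': depth becomes 3
  Position 7 ')': depth becomes 2
  Position 8 ')': depth becomes 1
  Position 9 ')': depth becomes 0
Maximum depth reached: 4

4


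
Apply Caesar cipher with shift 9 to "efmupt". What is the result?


Caesar cipher: shift "efmupt" by 9
  'e' (pos 4) + 9 = pos 13 = 'n'
  'f' (pos 5) + 9 = pos 14 = 'o'
  'm' (pos 12) + 9 = pos 21 = 'v'
  'u' (pos 20) + 9 = pos 3 = 'd'
  'p' (pos 15) + 9 = pos 24 = 'y'
  't' (pos 19) + 9 = pos 2 = 'c'
Result: novdyc

novdyc


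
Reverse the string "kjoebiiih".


Input: kjoebiiih
Reading characters right to left:
  Position 8: 'h'
  Position 7: 'i'
  Position 6: 'i'
  Position 5: 'i'
  Position 4: 'b'
  Position 3: 'e'
  Position 2: 'o'
  Position 1: 'j'
  Position 0: 'k'
Reversed: hiiibeojk

hiiibeojk


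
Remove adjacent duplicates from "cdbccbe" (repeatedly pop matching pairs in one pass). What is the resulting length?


Input: cdbccbe
Stack-based adjacent duplicate removal:
  Read 'c': push. Stack: c
  Read 'd': push. Stack: cd
  Read 'b': push. Stack: cdb
  Read 'c': push. Stack: cdbc
  Read 'c': matches stack top 'c' => pop. Stack: cdb
  Read 'b': matches stack top 'b' => pop. Stack: cd
  Read 'e': push. Stack: cde
Final stack: "cde" (length 3)

3


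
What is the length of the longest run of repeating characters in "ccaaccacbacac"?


Input: "ccaaccacbacac"
Scanning for longest run:
  Position 1 ('c'): continues run of 'c', length=2
  Position 2 ('a'): new char, reset run to 1
  Position 3 ('a'): continues run of 'a', length=2
  Position 4 ('c'): new char, reset run to 1
  Position 5 ('c'): continues run of 'c', length=2
  Position 6 ('a'): new char, reset run to 1
  Position 7 ('c'): new char, reset run to 1
  Position 8 ('b'): new char, reset run to 1
  Position 9 ('a'): new char, reset run to 1
  Position 10 ('c'): new char, reset run to 1
  Position 11 ('a'): new char, reset run to 1
  Position 12 ('c'): new char, reset run to 1
Longest run: 'c' with length 2

2


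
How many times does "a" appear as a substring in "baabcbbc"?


Searching for "a" in "baabcbbc"
Scanning each position:
  Position 0: "b" => no
  Position 1: "a" => MATCH
  Position 2: "a" => MATCH
  Position 3: "b" => no
  Position 4: "c" => no
  Position 5: "b" => no
  Position 6: "b" => no
  Position 7: "c" => no
Total occurrences: 2

2


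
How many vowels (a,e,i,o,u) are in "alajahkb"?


Input: alajahkb
Checking each character:
  'a' at position 0: vowel (running total: 1)
  'l' at position 1: consonant
  'a' at position 2: vowel (running total: 2)
  'j' at position 3: consonant
  'a' at position 4: vowel (running total: 3)
  'h' at position 5: consonant
  'k' at position 6: consonant
  'b' at position 7: consonant
Total vowels: 3

3


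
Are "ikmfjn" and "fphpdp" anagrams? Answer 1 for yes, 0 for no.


Strings: "ikmfjn", "fphpdp"
Sorted first:  fijkmn
Sorted second: dfhppp
Differ at position 0: 'f' vs 'd' => not anagrams

0


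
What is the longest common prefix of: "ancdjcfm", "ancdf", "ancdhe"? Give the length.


Words: ancdjcfm, ancdf, ancdhe
  Position 0: all 'a' => match
  Position 1: all 'n' => match
  Position 2: all 'c' => match
  Position 3: all 'd' => match
  Position 4: ('j', 'f', 'h') => mismatch, stop
LCP = "ancd" (length 4)

4


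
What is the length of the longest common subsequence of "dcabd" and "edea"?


LCS of "dcabd" and "edea"
DP table:
           e    d    e    a
      0    0    0    0    0
  d   0    0    1    1    1
  c   0    0    1    1    1
  a   0    0    1    1    2
  b   0    0    1    1    2
  d   0    0    1    1    2
LCS length = dp[5][4] = 2

2


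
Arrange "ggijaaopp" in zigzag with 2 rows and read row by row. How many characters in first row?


Zigzag "ggijaaopp" into 2 rows:
Placing characters:
  'g' => row 0
  'g' => row 1
  'i' => row 0
  'j' => row 1
  'a' => row 0
  'a' => row 1
  'o' => row 0
  'p' => row 1
  'p' => row 0
Rows:
  Row 0: "giaop"
  Row 1: "gjap"
First row length: 5

5


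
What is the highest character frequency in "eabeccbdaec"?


Input: eabeccbdaec
Character counts:
  'a': 2
  'b': 2
  'c': 3
  'd': 1
  'e': 3
Maximum frequency: 3

3


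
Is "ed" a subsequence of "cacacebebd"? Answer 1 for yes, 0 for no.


Check if "ed" is a subsequence of "cacacebebd"
Greedy scan:
  Position 0 ('c'): no match needed
  Position 1 ('a'): no match needed
  Position 2 ('c'): no match needed
  Position 3 ('a'): no match needed
  Position 4 ('c'): no match needed
  Position 5 ('e'): matches sub[0] = 'e'
  Position 6 ('b'): no match needed
  Position 7 ('e'): no match needed
  Position 8 ('b'): no match needed
  Position 9 ('d'): matches sub[1] = 'd'
All 2 characters matched => is a subsequence

1


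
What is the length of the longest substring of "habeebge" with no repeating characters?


Input: "habeebge"
Sliding window (track last position of each char):
  Position 0 ('h'): window [0,0] length 1 -- new best
  Position 1 ('a'): window [0,1] length 2 -- new best
  Position 2 ('b'): window [0,2] length 3 -- new best
  Position 3 ('e'): window [0,3] length 4 -- new best
  Position 4 ('e'): repeat (last at 3), move window start to 4
  Position 4 ('e'): window [4,4] length 1
  Position 5 ('b'): window [4,5] length 2
  Position 6 ('g'): window [4,6] length 3
  Position 7 ('e'): repeat (last at 4), move window start to 5
  Position 7 ('e'): window [5,7] length 3
Longest substring with no repeats: "habe" with length 4

4


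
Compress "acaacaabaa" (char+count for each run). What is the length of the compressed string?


Input: acaacaabaa
Runs:
  'a' x 1 => "a1"
  'c' x 1 => "c1"
  'a' x 2 => "a2"
  'c' x 1 => "c1"
  'a' x 2 => "a2"
  'b' x 1 => "b1"
  'a' x 2 => "a2"
Compressed: "a1c1a2c1a2b1a2"
Compressed length: 14

14


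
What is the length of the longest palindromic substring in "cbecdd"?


Input: "cbecdd"
Checking substrings for palindromes:
  [4:6] "dd" (len 2) => palindrome
Longest palindromic substring: "dd" with length 2

2


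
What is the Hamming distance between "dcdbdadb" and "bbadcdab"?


Comparing "dcdbdadb" and "bbadcdab" position by position:
  Position 0: 'd' vs 'b' => differ
  Position 1: 'c' vs 'b' => differ
  Position 2: 'd' vs 'a' => differ
  Position 3: 'b' vs 'd' => differ
  Position 4: 'd' vs 'c' => differ
  Position 5: 'a' vs 'd' => differ
  Position 6: 'd' vs 'a' => differ
  Position 7: 'b' vs 'b' => same
Total differences (Hamming distance): 7

7


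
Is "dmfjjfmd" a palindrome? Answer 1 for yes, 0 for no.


Input: dmfjjfmd
Reversed: dmfjjfmd
  Compare pos 0 ('d') with pos 7 ('d'): match
  Compare pos 1 ('m') with pos 6 ('m'): match
  Compare pos 2 ('f') with pos 5 ('f'): match
  Compare pos 3 ('j') with pos 4 ('j'): match
Result: palindrome

1


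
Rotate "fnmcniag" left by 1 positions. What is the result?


Input: "fnmcniag", rotate left by 1
First 1 characters: "f"
Remaining characters: "nmcniag"
Concatenate remaining + first: "nmcniag" + "f" = "nmcniagf"

nmcniagf


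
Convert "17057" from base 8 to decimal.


Input: "17057" in base 8
Positional expansion:
  Digit '1' (value 1) x 8^4 = 4096
  Digit '7' (value 7) x 8^3 = 3584
  Digit '0' (value 0) x 8^2 = 0
  Digit '5' (value 5) x 8^1 = 40
  Digit '7' (value 7) x 8^0 = 7
Sum = 7727

7727


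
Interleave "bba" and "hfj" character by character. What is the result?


Interleaving "bba" and "hfj":
  Position 0: 'b' from first, 'h' from second => "bh"
  Position 1: 'b' from first, 'f' from second => "bf"
  Position 2: 'a' from first, 'j' from second => "aj"
Result: bhbfaj

bhbfaj


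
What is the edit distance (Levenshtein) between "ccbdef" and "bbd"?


Computing edit distance: "ccbdef" -> "bbd"
DP table:
           b    b    d
      0    1    2    3
  c   1    1    2    3
  c   2    2    2    3
  b   3    2    2    3
  d   4    3    3    2
  e   5    4    4    3
  f   6    5    5    4
Edit distance = dp[6][3] = 4

4


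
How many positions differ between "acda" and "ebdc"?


Comparing "acda" and "ebdc" position by position:
  Position 0: 'a' vs 'e' => DIFFER
  Position 1: 'c' vs 'b' => DIFFER
  Position 2: 'd' vs 'd' => same
  Position 3: 'a' vs 'c' => DIFFER
Positions that differ: 3

3


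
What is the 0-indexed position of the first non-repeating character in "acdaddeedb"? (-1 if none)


Input: acdaddeedb
Character frequencies:
  'a': 2
  'b': 1
  'c': 1
  'd': 4
  'e': 2
Scanning left to right for freq == 1:
  Position 0 ('a'): freq=2, skip
  Position 1 ('c'): unique! => answer = 1

1


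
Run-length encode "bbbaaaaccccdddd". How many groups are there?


Input: bbbaaaaccccdddd
Scanning for consecutive runs:
  Group 1: 'b' x 3 (positions 0-2)
  Group 2: 'a' x 4 (positions 3-6)
  Group 3: 'c' x 4 (positions 7-10)
  Group 4: 'd' x 4 (positions 11-14)
Total groups: 4

4


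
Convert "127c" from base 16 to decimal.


Input: "127c" in base 16
Positional expansion:
  Digit '1' (value 1) x 16^3 = 4096
  Digit '2' (value 2) x 16^2 = 512
  Digit '7' (value 7) x 16^1 = 112
  Digit 'c' (value 12) x 16^0 = 12
Sum = 4732

4732


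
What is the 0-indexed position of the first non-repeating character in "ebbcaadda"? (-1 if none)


Input: ebbcaadda
Character frequencies:
  'a': 3
  'b': 2
  'c': 1
  'd': 2
  'e': 1
Scanning left to right for freq == 1:
  Position 0 ('e'): unique! => answer = 0

0


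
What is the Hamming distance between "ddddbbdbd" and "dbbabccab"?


Comparing "ddddbbdbd" and "dbbabccab" position by position:
  Position 0: 'd' vs 'd' => same
  Position 1: 'd' vs 'b' => differ
  Position 2: 'd' vs 'b' => differ
  Position 3: 'd' vs 'a' => differ
  Position 4: 'b' vs 'b' => same
  Position 5: 'b' vs 'c' => differ
  Position 6: 'd' vs 'c' => differ
  Position 7: 'b' vs 'a' => differ
  Position 8: 'd' vs 'b' => differ
Total differences (Hamming distance): 7

7


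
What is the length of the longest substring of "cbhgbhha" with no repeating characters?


Input: "cbhgbhha"
Sliding window (track last position of each char):
  Position 0 ('c'): window [0,0] length 1 -- new best
  Position 1 ('b'): window [0,1] length 2 -- new best
  Position 2 ('h'): window [0,2] length 3 -- new best
  Position 3 ('g'): window [0,3] length 4 -- new best
  Position 4 ('b'): repeat (last at 1), move window start to 2
  Position 4 ('b'): window [2,4] length 3
  Position 5 ('h'): repeat (last at 2), move window start to 3
  Position 5 ('h'): window [3,5] length 3
  Position 6 ('h'): repeat (last at 5), move window start to 6
  Position 6 ('h'): window [6,6] length 1
  Position 7 ('a'): window [6,7] length 2
Longest substring with no repeats: "cbhg" with length 4

4


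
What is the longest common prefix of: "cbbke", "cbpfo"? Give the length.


Words: cbbke, cbpfo
  Position 0: all 'c' => match
  Position 1: all 'b' => match
  Position 2: ('b', 'p') => mismatch, stop
LCP = "cb" (length 2)

2


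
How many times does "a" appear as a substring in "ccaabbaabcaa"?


Searching for "a" in "ccaabbaabcaa"
Scanning each position:
  Position 0: "c" => no
  Position 1: "c" => no
  Position 2: "a" => MATCH
  Position 3: "a" => MATCH
  Position 4: "b" => no
  Position 5: "b" => no
  Position 6: "a" => MATCH
  Position 7: "a" => MATCH
  Position 8: "b" => no
  Position 9: "c" => no
  Position 10: "a" => MATCH
  Position 11: "a" => MATCH
Total occurrences: 6

6


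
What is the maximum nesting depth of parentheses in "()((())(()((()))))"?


Input: "()((())(()((()))))"
Tracking depth:
  Position 0 '(': depth becomes 1
  Position 1 ')': depth becomes 0
  Position 2 '(': depth becomes 1
  Position 3 '(': depth becomes 2
  Position 4 '(': depth becomes 3
  Position 5 ')': depth becomes 2
  Position 6 ')': depth becomes 1
  Position 7 '(': depth becomes 2
  Position 8 '(': depth becomes 3
  Position 9 ')': depth becomes 2
  Position 10 '(': depth becomes 3
  Position 11 '(': depth becomes 4
  Position 12 '(': depth becomes 5
  Position 13 ')': depth becomes 4
  Position 14 ')': depth becomes 3
  Position 15 ')': depth becomes 2
  Position 16 ')': depth becomes 1
  Position 17 ')': depth becomes 0
Maximum depth reached: 5

5


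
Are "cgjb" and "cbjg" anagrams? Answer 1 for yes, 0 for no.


Strings: "cgjb", "cbjg"
Sorted first:  bcgj
Sorted second: bcgj
Sorted forms match => anagrams

1


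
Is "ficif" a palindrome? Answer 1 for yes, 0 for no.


Input: ficif
Reversed: ficif
  Compare pos 0 ('f') with pos 4 ('f'): match
  Compare pos 1 ('i') with pos 3 ('i'): match
Result: palindrome

1


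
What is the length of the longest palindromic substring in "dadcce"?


Input: "dadcce"
Checking substrings for palindromes:
  [0:3] "dad" (len 3) => palindrome
  [3:5] "cc" (len 2) => palindrome
Longest palindromic substring: "dad" with length 3

3


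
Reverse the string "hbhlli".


Input: hbhlli
Reading characters right to left:
  Position 5: 'i'
  Position 4: 'l'
  Position 3: 'l'
  Position 2: 'h'
  Position 1: 'b'
  Position 0: 'h'
Reversed: illhbh

illhbh


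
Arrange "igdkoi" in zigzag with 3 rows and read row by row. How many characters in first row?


Zigzag "igdkoi" into 3 rows:
Placing characters:
  'i' => row 0
  'g' => row 1
  'd' => row 2
  'k' => row 1
  'o' => row 0
  'i' => row 1
Rows:
  Row 0: "io"
  Row 1: "gki"
  Row 2: "d"
First row length: 2

2


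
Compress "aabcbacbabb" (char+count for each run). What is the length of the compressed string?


Input: aabcbacbabb
Runs:
  'a' x 2 => "a2"
  'b' x 1 => "b1"
  'c' x 1 => "c1"
  'b' x 1 => "b1"
  'a' x 1 => "a1"
  'c' x 1 => "c1"
  'b' x 1 => "b1"
  'a' x 1 => "a1"
  'b' x 2 => "b2"
Compressed: "a2b1c1b1a1c1b1a1b2"
Compressed length: 18

18


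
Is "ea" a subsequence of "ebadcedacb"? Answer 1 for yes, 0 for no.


Check if "ea" is a subsequence of "ebadcedacb"
Greedy scan:
  Position 0 ('e'): matches sub[0] = 'e'
  Position 1 ('b'): no match needed
  Position 2 ('a'): matches sub[1] = 'a'
  Position 3 ('d'): no match needed
  Position 4 ('c'): no match needed
  Position 5 ('e'): no match needed
  Position 6 ('d'): no match needed
  Position 7 ('a'): no match needed
  Position 8 ('c'): no match needed
  Position 9 ('b'): no match needed
All 2 characters matched => is a subsequence

1


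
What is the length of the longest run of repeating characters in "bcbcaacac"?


Input: "bcbcaacac"
Scanning for longest run:
  Position 1 ('c'): new char, reset run to 1
  Position 2 ('b'): new char, reset run to 1
  Position 3 ('c'): new char, reset run to 1
  Position 4 ('a'): new char, reset run to 1
  Position 5 ('a'): continues run of 'a', length=2
  Position 6 ('c'): new char, reset run to 1
  Position 7 ('a'): new char, reset run to 1
  Position 8 ('c'): new char, reset run to 1
Longest run: 'a' with length 2

2


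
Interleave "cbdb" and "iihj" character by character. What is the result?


Interleaving "cbdb" and "iihj":
  Position 0: 'c' from first, 'i' from second => "ci"
  Position 1: 'b' from first, 'i' from second => "bi"
  Position 2: 'd' from first, 'h' from second => "dh"
  Position 3: 'b' from first, 'j' from second => "bj"
Result: cibidhbj

cibidhbj


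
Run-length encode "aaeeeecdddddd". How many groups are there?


Input: aaeeeecdddddd
Scanning for consecutive runs:
  Group 1: 'a' x 2 (positions 0-1)
  Group 2: 'e' x 4 (positions 2-5)
  Group 3: 'c' x 1 (positions 6-6)
  Group 4: 'd' x 6 (positions 7-12)
Total groups: 4

4


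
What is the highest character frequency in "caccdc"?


Input: caccdc
Character counts:
  'a': 1
  'c': 4
  'd': 1
Maximum frequency: 4

4


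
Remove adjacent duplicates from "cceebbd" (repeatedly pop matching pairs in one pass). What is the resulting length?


Input: cceebbd
Stack-based adjacent duplicate removal:
  Read 'c': push. Stack: c
  Read 'c': matches stack top 'c' => pop. Stack: (empty)
  Read 'e': push. Stack: e
  Read 'e': matches stack top 'e' => pop. Stack: (empty)
  Read 'b': push. Stack: b
  Read 'b': matches stack top 'b' => pop. Stack: (empty)
  Read 'd': push. Stack: d
Final stack: "d" (length 1)

1


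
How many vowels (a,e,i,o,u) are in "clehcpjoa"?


Input: clehcpjoa
Checking each character:
  'c' at position 0: consonant
  'l' at position 1: consonant
  'e' at position 2: vowel (running total: 1)
  'h' at position 3: consonant
  'c' at position 4: consonant
  'p' at position 5: consonant
  'j' at position 6: consonant
  'o' at position 7: vowel (running total: 2)
  'a' at position 8: vowel (running total: 3)
Total vowels: 3

3


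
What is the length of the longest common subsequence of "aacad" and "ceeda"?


LCS of "aacad" and "ceeda"
DP table:
           c    e    e    d    a
      0    0    0    0    0    0
  a   0    0    0    0    0    1
  a   0    0    0    0    0    1
  c   0    1    1    1    1    1
  a   0    1    1    1    1    2
  d   0    1    1    1    2    2
LCS length = dp[5][5] = 2

2


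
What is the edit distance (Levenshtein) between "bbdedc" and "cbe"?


Computing edit distance: "bbdedc" -> "cbe"
DP table:
           c    b    e
      0    1    2    3
  b   1    1    1    2
  b   2    2    1    2
  d   3    3    2    2
  e   4    4    3    2
  d   5    5    4    3
  c   6    5    5    4
Edit distance = dp[6][3] = 4

4


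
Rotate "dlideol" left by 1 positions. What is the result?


Input: "dlideol", rotate left by 1
First 1 characters: "d"
Remaining characters: "lideol"
Concatenate remaining + first: "lideol" + "d" = "lideold"

lideold


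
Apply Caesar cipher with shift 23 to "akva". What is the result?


Caesar cipher: shift "akva" by 23
  'a' (pos 0) + 23 = pos 23 = 'x'
  'k' (pos 10) + 23 = pos 7 = 'h'
  'v' (pos 21) + 23 = pos 18 = 's'
  'a' (pos 0) + 23 = pos 23 = 'x'
Result: xhsx

xhsx


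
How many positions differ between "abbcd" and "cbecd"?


Comparing "abbcd" and "cbecd" position by position:
  Position 0: 'a' vs 'c' => DIFFER
  Position 1: 'b' vs 'b' => same
  Position 2: 'b' vs 'e' => DIFFER
  Position 3: 'c' vs 'c' => same
  Position 4: 'd' vs 'd' => same
Positions that differ: 2

2


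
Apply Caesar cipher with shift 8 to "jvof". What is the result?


Caesar cipher: shift "jvof" by 8
  'j' (pos 9) + 8 = pos 17 = 'r'
  'v' (pos 21) + 8 = pos 3 = 'd'
  'o' (pos 14) + 8 = pos 22 = 'w'
  'f' (pos 5) + 8 = pos 13 = 'n'
Result: rdwn

rdwn


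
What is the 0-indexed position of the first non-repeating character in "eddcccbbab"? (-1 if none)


Input: eddcccbbab
Character frequencies:
  'a': 1
  'b': 3
  'c': 3
  'd': 2
  'e': 1
Scanning left to right for freq == 1:
  Position 0 ('e'): unique! => answer = 0

0


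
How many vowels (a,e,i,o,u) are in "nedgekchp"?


Input: nedgekchp
Checking each character:
  'n' at position 0: consonant
  'e' at position 1: vowel (running total: 1)
  'd' at position 2: consonant
  'g' at position 3: consonant
  'e' at position 4: vowel (running total: 2)
  'k' at position 5: consonant
  'c' at position 6: consonant
  'h' at position 7: consonant
  'p' at position 8: consonant
Total vowels: 2

2


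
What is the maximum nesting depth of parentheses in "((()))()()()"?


Input: "((()))()()()"
Tracking depth:
  Position 0 '(': depth becomes 1
  Position 1 '(': depth becomes 2
  Position 2 '(': depth becomes 3
  Position 3 ')': depth becomes 2
  Position 4 ')': depth becomes 1
  Position 5 ')': depth becomes 0
  Position 6 '(': depth becomes 1
  Position 7 ')': depth becomes 0
  Position 8 '(': depth becomes 1
  Position 9 ')': depth becomes 0
  Position 10 '(': depth becomes 1
  Position 11 ')': depth becomes 0
Maximum depth reached: 3

3


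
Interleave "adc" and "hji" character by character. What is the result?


Interleaving "adc" and "hji":
  Position 0: 'a' from first, 'h' from second => "ah"
  Position 1: 'd' from first, 'j' from second => "dj"
  Position 2: 'c' from first, 'i' from second => "ci"
Result: ahdjci

ahdjci


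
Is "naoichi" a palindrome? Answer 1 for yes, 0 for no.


Input: naoichi
Reversed: ihcioan
  Compare pos 0 ('n') with pos 6 ('i'): MISMATCH
  Compare pos 1 ('a') with pos 5 ('h'): MISMATCH
  Compare pos 2 ('o') with pos 4 ('c'): MISMATCH
Result: not a palindrome

0


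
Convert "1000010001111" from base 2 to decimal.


Input: "1000010001111" in base 2
Positional expansion:
  Digit '1' (value 1) x 2^12 = 4096
  Digit '0' (value 0) x 2^11 = 0
  Digit '0' (value 0) x 2^10 = 0
  Digit '0' (value 0) x 2^9 = 0
  Digit '0' (value 0) x 2^8 = 0
  Digit '1' (value 1) x 2^7 = 128
  Digit '0' (value 0) x 2^6 = 0
  Digit '0' (value 0) x 2^5 = 0
  Digit '0' (value 0) x 2^4 = 0
  Digit '1' (value 1) x 2^3 = 8
  Digit '1' (value 1) x 2^2 = 4
  Digit '1' (value 1) x 2^1 = 2
  Digit '1' (value 1) x 2^0 = 1
Sum = 4239

4239


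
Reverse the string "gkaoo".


Input: gkaoo
Reading characters right to left:
  Position 4: 'o'
  Position 3: 'o'
  Position 2: 'a'
  Position 1: 'k'
  Position 0: 'g'
Reversed: ooakg

ooakg
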